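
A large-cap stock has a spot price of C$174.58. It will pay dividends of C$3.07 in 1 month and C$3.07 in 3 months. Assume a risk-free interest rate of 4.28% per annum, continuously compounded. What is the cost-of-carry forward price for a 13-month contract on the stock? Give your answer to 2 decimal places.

C$176.48

PV(dividends) I = 3.07·e^(−0.0428·1/12) + 3.07·e^(−0.0428·3/12)
I = 3.0591 + 3.0373 = 6.0964
F = (S − I)·e^(rT) = (174.58 − 6.0964) · e^(0.0428·13/12)
= 168.4836 · e^0.046367 = 168.4836 × 1.047459 = C$176.48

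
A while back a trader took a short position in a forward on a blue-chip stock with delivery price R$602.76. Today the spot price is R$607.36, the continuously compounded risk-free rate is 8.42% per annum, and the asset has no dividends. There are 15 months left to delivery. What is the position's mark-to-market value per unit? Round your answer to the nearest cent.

Current fair forward for the remaining 15 months: F = S·e^(r·T), r = 0.0842
F = 607.36 · e^(0.0842 × 15/12) = 607.36 × 1.110988 = 674.7697
Value of long forward = (F − K)·e^(−rT) = (674.7697 − 602.76) · e^(−0.0842·15/12)
= 72.0097 × 0.900099 = 64.82
Short position value = −(long value) = -R$64.82

-R$64.82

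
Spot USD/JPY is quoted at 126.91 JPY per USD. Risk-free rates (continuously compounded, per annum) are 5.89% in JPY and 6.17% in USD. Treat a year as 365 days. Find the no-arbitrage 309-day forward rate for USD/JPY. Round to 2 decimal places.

F = S·e^((r_JPY − r_USD)T) = 126.91 · e^((0.0589 − 0.0617) × 309/365)
= 126.91 · e^-0.002370 = 126.91 × 0.997633
F = 126.61 JPY per USD

126.61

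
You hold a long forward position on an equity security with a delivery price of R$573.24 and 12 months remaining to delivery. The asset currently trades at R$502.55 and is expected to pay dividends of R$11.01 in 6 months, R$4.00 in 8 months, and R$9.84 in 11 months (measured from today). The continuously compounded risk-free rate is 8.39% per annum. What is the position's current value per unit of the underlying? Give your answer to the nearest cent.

-R$48.01

PV(remaining dividends) I = 11.01·e^(−0.0839·6/12) + 4.00·e^(−0.0839·8/12) + 9.84·e^(−0.0839·11/12) = 23.4517
Current forward F = (S − I)·e^(rT) = (502.55 − 23.4517)·e^(0.0839·12/12) = 479.0983 × 1.087520 = 521.0290
Value (long) = (F − K)·e^(−rT) = (521.0290 − 573.24) × 0.919523 = -48.0092
Value = -R$48.01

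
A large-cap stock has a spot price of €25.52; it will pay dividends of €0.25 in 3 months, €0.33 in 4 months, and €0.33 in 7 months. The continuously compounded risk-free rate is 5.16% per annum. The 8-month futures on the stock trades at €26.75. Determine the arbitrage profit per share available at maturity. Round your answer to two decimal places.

€1.26 per share

PV(dividends) I = 0.25·e^(−0.0516·3/12) + 0.33·e^(−0.0516·4/12) + 0.33·e^(−0.0516·7/12) = 0.8914
Fair futures F* = (S − I)·e^(rT) = (25.52 − 0.8914)·e^0.034400 = 24.6286 × 1.034999 = 25.4906
Market €26.75 > fair 25.4906: forward overpriced → cash-and-carry (borrow at r, buy the stock and collect the dividends, short the forward).
Profit at T = |F_mkt − F*| = |26.75 − 25.4906| = €1.26 per share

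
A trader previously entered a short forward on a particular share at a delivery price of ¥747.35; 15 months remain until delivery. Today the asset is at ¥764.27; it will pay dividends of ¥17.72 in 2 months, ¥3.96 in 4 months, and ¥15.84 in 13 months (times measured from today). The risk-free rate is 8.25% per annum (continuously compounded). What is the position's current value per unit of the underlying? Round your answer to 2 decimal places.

PV(remaining dividends) I = 17.72·e^(−0.0825·2/12) + 3.96·e^(−0.0825·4/12) + 15.84·e^(−0.0825·13/12) = 35.8163
Current forward F = (S − I)·e^(rT) = (764.27 − 35.8163)·e^(0.0825·15/12) = 728.4537 × 1.108630 = 807.5856
Value (long) = (F − K)·e^(−rT) = (807.5856 − 747.35) × 0.902014 = 54.3334
Short position value = −(long value) = -¥54.33

-¥54.33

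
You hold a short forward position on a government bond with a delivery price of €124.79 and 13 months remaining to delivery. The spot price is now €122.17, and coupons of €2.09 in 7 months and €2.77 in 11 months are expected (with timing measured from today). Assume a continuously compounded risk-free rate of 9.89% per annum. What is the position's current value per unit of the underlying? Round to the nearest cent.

-€5.56

PV(remaining coupons) I = 2.09·e^(−0.0989·7/12) + 2.77·e^(−0.0989·11/12) = 4.5028
Current forward F = (S − I)·e^(rT) = (122.17 − 4.5028)·e^(0.0989·13/12) = 117.6672 × 1.113092 = 130.9744
Value (long) = (F − K)·e^(−rT) = (130.9744 − 124.79) × 0.898398 = 5.5561
Short position value = −(long value) = -€5.56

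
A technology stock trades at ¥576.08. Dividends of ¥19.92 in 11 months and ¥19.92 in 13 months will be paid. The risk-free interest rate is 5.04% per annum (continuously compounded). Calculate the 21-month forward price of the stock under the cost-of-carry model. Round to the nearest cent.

PV(dividends) I = 19.92·e^(−0.0504·11/12) + 19.92·e^(−0.0504·13/12)
I = 19.0206 + 18.8615 = 37.8821
F = (S − I)·e^(rT) = (576.08 − 37.8821) · e^(0.0504·21/12)
= 538.1979 · e^0.088200 = 538.1979 × 1.092207 = ¥587.82

¥587.82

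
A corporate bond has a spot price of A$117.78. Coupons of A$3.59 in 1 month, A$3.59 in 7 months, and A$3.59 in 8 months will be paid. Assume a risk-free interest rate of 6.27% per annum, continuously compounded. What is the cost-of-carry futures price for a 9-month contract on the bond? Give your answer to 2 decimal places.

PV(coupons) I = 3.59·e^(−0.0627·1/12) + 3.59·e^(−0.0627·7/12) + 3.59·e^(−0.0627·8/12)
I = 3.5713 + 3.4611 + 3.4430 = 10.4754
F = (S − I)·e^(rT) = (117.78 − 10.4754) · e^(0.0627·9/12)
= 107.3046 · e^0.047025 = 107.3046 × 1.048148 = A$112.47

A$112.47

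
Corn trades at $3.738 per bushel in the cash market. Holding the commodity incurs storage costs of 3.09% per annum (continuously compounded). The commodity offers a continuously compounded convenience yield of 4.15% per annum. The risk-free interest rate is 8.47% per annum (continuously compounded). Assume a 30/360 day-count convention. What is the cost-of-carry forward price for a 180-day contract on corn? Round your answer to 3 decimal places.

Net carry = r + u − y = 0.0847 + 0.0309 − 0.0415 = 0.0741
F = S·e^((r+u−y)T) = 3.738 · e^(0.0741 × 180/360) = 3.738 · e^0.037050
= 3.738 × 1.037745 = $3.879 per bushel

$3.879 per bushel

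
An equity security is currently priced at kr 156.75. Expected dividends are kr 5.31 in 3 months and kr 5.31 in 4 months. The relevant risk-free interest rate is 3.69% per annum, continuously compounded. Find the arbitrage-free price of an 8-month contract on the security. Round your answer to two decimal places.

kr 149.89

PV(dividends) I = 5.31·e^(−0.0369·3/12) + 5.31·e^(−0.0369·4/12)
I = 5.2612 + 5.2451 = 10.5063
F = (S − I)·e^(rT) = (156.75 − 10.5063) · e^(0.0369·8/12)
= 146.2437 · e^0.024600 = 146.2437 × 1.024905 = kr 149.89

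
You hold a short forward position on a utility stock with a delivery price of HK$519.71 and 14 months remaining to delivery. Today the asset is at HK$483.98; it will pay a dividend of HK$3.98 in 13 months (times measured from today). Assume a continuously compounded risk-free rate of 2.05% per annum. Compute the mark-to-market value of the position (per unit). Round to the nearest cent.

PV(remaining dividends) I = 3.98·e^(−0.0205·13/12) = 3.8926
Current forward F = (S − I)·e^(rT) = (483.98 − 3.8926)·e^(0.0205·14/12) = 480.0874 × 1.024205 = 491.7079
Value (long) = (F − K)·e^(−rT) = (491.7079 − 519.71) × 0.976367 = -27.3403
Short position value = −(long value) = HK$27.34

HK$27.34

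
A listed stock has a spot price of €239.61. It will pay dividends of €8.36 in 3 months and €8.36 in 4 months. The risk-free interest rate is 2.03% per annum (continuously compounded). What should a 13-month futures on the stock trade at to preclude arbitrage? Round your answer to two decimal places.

€227.95

PV(dividends) I = 8.36·e^(−0.0203·3/12) + 8.36·e^(−0.0203·4/12)
I = 8.3177 + 8.3036 = 16.6213
F = (S − I)·e^(rT) = (239.61 − 16.6213) · e^(0.0203·13/12)
= 222.9887 · e^0.021992 = 222.9887 × 1.022236 = €227.95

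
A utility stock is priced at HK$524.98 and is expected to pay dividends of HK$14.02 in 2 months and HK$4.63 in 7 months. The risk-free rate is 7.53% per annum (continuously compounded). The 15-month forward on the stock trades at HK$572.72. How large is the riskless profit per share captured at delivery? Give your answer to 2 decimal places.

HK$16.01 per share

PV(dividends) I = 14.02·e^(−0.0753·2/12) + 4.63·e^(−0.0753·7/12) = 18.2762
Fair forward F* = (S − I)·e^(rT) = (524.98 − 18.2762)·e^0.094125 = 506.7038 × 1.098697 = 556.7139
Market HK$572.72 > fair 556.7139: forward overpriced → cash-and-carry (borrow at r, buy the stock and collect the dividends, short the forward).
Profit at T = |F_mkt − F*| = |572.72 − 556.7139| = HK$16.01 per share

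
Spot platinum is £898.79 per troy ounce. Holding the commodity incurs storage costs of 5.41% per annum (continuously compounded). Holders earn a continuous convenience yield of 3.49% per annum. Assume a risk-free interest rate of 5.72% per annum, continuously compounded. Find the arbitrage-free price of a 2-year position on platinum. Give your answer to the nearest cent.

Net carry = r + u − y = 0.0572 + 0.0541 − 0.0349 = 0.0764
F = S·e^((r+u−y)T) = 898.79 · e^(0.0764 × 2) = 898.79 · e^0.152800
= 898.79 × 1.165092 = £1,047.17 per troy ounce

£1,047.17 per troy ounce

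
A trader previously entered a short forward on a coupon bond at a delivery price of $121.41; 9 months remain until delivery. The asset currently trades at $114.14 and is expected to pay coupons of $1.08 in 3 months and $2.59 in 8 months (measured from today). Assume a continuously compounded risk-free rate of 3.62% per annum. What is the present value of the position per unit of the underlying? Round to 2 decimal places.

$7.62

PV(remaining coupons) I = 1.08·e^(−0.0362·3/12) + 2.59·e^(−0.0362·8/12) = 3.5985
Current forward F = (S − I)·e^(rT) = (114.14 − 3.5985)·e^(0.0362·9/12) = 110.5415 × 1.027522 = 113.5838
Value (long) = (F − K)·e^(−rT) = (113.5838 − 121.41) × 0.973215 = -7.6166
Short position value = −(long value) = $7.62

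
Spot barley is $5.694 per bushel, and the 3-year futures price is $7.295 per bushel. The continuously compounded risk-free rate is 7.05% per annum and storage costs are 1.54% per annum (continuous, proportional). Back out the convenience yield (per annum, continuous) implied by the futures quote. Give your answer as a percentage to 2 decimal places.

F = S·e^((r+u−y)T) ⇒ (r+u−y) = ln(F/S)/T
ln(7.295/5.694) = 0.247776; /T ⇒ 0.082592
y = r + u − ln(F/S)/T = 0.0705 + 0.0154 − 0.082592 = 0.003308
y = 0.33%

0.33%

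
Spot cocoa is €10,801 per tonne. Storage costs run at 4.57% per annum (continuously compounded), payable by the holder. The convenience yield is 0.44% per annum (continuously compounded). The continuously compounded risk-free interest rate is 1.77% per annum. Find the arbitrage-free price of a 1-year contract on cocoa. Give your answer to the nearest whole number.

€11,457 per tonne

Net carry = r + u − y = 0.0177 + 0.0457 − 0.0044 = 0.0590
F = S·e^((r+u−y)T) = 10801 · e^(0.0590 × 1) = 10801 · e^0.059000
= 10801 × 1.060775 = €11,457 per tonne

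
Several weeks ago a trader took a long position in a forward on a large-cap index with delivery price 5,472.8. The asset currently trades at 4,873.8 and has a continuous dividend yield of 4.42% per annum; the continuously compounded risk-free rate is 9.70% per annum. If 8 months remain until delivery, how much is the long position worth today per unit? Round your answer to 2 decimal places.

-397.81

Current fair forward for the remaining 8 months: F = S·e^((r − q)·T), (r − q) = 0.0970 − 0.0442 = 0.0528
F = 4873.8 · e^(0.0528 × 8/12) = 4873.8 × 1.03582685 = 5048.4129
Value of long forward = (F − K)·e^(−rT) = (5048.4129 − 5472.8) · e^(−0.0970·8/12)
= -424.3871 × 0.93737987 = -397.81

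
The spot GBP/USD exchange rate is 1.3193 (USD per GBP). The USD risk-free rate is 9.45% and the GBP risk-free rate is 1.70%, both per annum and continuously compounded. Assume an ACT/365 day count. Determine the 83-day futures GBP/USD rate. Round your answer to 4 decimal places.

1.3428

F = S·e^((r_USD − r_GBP)T) = 1.3193 · e^((0.0945 − 0.0170) × 83/365)
= 1.3193 · e^0.017623 = 1.3193 × 1.017779
F = 1.3428 USD per GBP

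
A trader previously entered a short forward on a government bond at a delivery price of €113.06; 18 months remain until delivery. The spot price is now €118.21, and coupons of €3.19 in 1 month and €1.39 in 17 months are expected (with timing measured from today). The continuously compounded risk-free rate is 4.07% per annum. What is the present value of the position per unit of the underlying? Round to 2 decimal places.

-€7.35

PV(remaining coupons) I = 3.19·e^(−0.0407·1/12) + 1.39·e^(−0.0407·17/12) = 4.4913
Current forward F = (S − I)·e^(rT) = (118.21 − 4.4913)·e^(0.0407·18/12) = 113.7187 × 1.062952 = 120.8775
Value (long) = (F − K)·e^(−rT) = (120.8775 − 113.06) × 0.940776 = 7.3545
Short position value = −(long value) = -€7.35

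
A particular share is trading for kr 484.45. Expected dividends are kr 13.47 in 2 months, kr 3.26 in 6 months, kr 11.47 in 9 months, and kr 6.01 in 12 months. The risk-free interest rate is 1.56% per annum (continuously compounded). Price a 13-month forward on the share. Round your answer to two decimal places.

kr 458.21

PV(dividends) I = 13.47·e^(−0.0156·2/12) + 3.26·e^(−0.0156·6/12) + 11.47·e^(−0.0156·9/12) + 6.01·e^(−0.0156·12/12)
I = 13.4350 + 3.2347 + 11.3366 + 5.9170 = 33.9233
F = (S − I)·e^(rT) = (484.45 − 33.9233) · e^(0.0156·13/12)
= 450.5267 · e^0.016900 = 450.5267 × 1.017044 = kr 458.21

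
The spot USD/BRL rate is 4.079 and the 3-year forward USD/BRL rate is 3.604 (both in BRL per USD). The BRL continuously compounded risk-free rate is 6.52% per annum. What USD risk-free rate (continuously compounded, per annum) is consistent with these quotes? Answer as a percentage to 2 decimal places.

F = S·e^((r_BRL − r_USD)T) ⇒ r_USD = r_BRL − ln(F/S)/T
ln(3.604/4.079) = -0.123808; /(3) = -0.041269
r_USD = 0.0652 + 0.041269 = 0.106469
r_USD = 10.65%

10.65%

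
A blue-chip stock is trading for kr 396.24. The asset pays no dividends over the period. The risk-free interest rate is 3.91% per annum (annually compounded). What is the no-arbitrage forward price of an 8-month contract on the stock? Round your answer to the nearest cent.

F = S · (1+r)^T
= 396.24 × 1.025900
F = kr 406.50

kr 406.50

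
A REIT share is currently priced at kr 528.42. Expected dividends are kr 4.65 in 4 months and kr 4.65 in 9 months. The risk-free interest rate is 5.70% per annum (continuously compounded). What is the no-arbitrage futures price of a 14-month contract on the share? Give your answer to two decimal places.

PV(dividends) I = 4.65·e^(−0.0570·4/12) + 4.65·e^(−0.0570·9/12)
I = 4.5625 + 4.4554 = 9.0179
F = (S − I)·e^(rT) = (528.42 − 9.0179) · e^(0.0570·14/12)
= 519.4021 · e^0.066500 = 519.4021 × 1.068761 = kr 555.12

kr 555.12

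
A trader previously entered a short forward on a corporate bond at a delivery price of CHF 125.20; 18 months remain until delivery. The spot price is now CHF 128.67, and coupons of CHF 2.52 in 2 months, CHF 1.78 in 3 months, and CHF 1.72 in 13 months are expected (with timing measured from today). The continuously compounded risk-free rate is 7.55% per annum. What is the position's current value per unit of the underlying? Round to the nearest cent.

-CHF 11.06

PV(remaining coupons) I = 2.52·e^(−0.0755·2/12) + 1.78·e^(−0.0755·3/12) + 1.72·e^(−0.0755·13/12) = 5.8201
Current forward F = (S − I)·e^(rT) = (128.67 − 5.8201)·e^(0.0755·18/12) = 122.8499 × 1.119912 = 137.5811
Value (long) = (F − K)·e^(−rT) = (137.5811 − 125.20) × 0.892927 = 11.0554
Short position value = −(long value) = -CHF 11.06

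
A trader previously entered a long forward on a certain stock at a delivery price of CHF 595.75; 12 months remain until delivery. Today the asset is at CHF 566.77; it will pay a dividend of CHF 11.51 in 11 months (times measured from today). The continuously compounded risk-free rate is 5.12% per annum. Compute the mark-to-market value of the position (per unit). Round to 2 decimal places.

-CHF 10.23

PV(remaining dividends) I = 11.51·e^(−0.0512·11/12) = 10.9823
Current forward F = (S − I)·e^(rT) = (566.77 − 10.9823)·e^(0.0512·12/12) = 555.7877 × 1.052533 = 584.9849
Value (long) = (F − K)·e^(−rT) = (584.9849 − 595.75) × 0.950089 = -10.2278
Value = -CHF 10.23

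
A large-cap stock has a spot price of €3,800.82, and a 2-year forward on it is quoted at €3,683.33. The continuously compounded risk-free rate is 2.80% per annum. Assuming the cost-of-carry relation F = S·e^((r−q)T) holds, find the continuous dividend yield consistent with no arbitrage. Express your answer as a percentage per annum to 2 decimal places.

4.37%

From F = S·e^((r−q)T): (r − q) = ln(F/S)/T
ln(3683.33/3800.82) = ln(0.969088) = -0.031400
(r − q) = -0.031400 / (2) = -0.015700
q = r − ln(F/S)/T = 0.0280 + 0.015700 = 0.043700
q = 4.37%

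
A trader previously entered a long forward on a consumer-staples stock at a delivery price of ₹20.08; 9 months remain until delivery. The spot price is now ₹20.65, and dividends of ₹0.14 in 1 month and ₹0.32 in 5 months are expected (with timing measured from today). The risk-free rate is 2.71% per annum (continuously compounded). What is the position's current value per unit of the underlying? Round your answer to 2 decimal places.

PV(remaining dividends) I = 0.14·e^(−0.0271·1/12) + 0.32·e^(−0.0271·5/12) = 0.4561
Current forward F = (S − I)·e^(rT) = (20.65 − 0.4561)·e^(0.0271·9/12) = 20.1939 × 1.020533 = 20.6085
Value (long) = (F − K)·e^(−rT) = (20.6085 − 20.08) × 0.979880 = 0.5179
Value = ₹0.52

₹0.52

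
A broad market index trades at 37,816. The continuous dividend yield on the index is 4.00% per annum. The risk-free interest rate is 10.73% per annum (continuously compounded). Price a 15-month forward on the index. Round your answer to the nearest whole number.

41,135

F = S·e^((r − q)T) = 37816 · e^((0.1073 − 0.0400) × 15/12)
= 37816 · e^0.084125 = 37816 × 1.087765
F = 41,135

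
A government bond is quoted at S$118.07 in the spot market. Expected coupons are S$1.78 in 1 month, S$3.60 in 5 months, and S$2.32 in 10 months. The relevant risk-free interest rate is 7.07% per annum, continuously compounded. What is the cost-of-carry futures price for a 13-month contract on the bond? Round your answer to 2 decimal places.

S$119.42

PV(coupons) I = 1.78·e^(−0.0707·1/12) + 3.60·e^(−0.0707·5/12) + 2.32·e^(−0.0707·10/12)
I = 1.7695 + 3.4955 + 2.1873 = 7.4523
F = (S − I)·e^(rT) = (118.07 − 7.4523) · e^(0.0707·13/12)
= 110.6177 · e^0.076592 = 110.6177 × 1.079602 = S$119.42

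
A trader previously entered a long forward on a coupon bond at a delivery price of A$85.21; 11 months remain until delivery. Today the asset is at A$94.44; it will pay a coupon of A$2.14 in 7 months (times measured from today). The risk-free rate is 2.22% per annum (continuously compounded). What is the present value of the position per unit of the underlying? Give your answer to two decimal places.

PV(remaining coupons) I = 2.14·e^(−0.0222·7/12) = 2.1125
Current forward F = (S − I)·e^(rT) = (94.44 − 2.1125)·e^(0.0222·11/12) = 92.3275 × 1.020558 = 94.2256
Value (long) = (F − K)·e^(−rT) = (94.2256 − 85.21) × 0.979856 = 8.8340
Value = A$8.83

A$8.83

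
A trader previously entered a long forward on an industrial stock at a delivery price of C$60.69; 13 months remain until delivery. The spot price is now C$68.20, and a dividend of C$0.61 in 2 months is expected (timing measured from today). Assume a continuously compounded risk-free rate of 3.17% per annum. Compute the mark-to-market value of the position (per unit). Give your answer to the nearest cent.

PV(remaining dividends) I = 0.61·e^(−0.0317·2/12) = 0.6068
Current forward F = (S − I)·e^(rT) = (68.20 − 0.6068)·e^(0.0317·13/12) = 67.5932 × 1.034938 = 69.9548
Value (long) = (F − K)·e^(−rT) = (69.9548 − 60.69) × 0.966241 = 8.9520
Value = C$8.95

C$8.95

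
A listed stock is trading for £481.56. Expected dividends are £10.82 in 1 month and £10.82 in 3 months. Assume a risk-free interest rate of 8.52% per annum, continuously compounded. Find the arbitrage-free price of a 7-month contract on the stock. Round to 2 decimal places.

PV(dividends) I = 10.82·e^(−0.0852·1/12) + 10.82·e^(−0.0852·3/12)
I = 10.7435 + 10.5920 = 21.3355
F = (S − I)·e^(rT) = (481.56 − 21.3355) · e^(0.0852·7/12)
= 460.2245 · e^0.049700 = 460.2245 × 1.050956 = £483.68

£483.68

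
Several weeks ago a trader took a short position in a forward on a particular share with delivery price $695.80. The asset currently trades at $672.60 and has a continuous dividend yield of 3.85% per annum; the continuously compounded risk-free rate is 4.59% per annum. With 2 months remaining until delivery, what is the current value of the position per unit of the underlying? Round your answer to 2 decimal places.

Current fair forward for the remaining 2 months: F = S·e^((r − q)·T), (r − q) = 0.0459 − 0.0385 = 0.0074
F = 672.60 · e^(0.0074 × 2/12) = 672.60 × 1.001234 = 673.4300
Value of long forward = (F − K)·e^(−rT) = (673.4300 − 695.80) · e^(−0.0459·2/12)
= -22.3700 × 0.992379 = -22.20
Short position value = −(long value) = $22.20

$22.20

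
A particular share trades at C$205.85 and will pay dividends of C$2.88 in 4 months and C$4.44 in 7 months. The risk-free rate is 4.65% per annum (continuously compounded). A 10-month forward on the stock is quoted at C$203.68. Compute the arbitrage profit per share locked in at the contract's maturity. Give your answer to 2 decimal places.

C$2.86 per share

PV(dividends) I = 2.88·e^(−0.0465·4/12) + 4.44·e^(−0.0465·7/12) = 7.1569
Fair forward F* = (S − I)·e^(rT) = (205.85 − 7.1569)·e^0.038750 = 198.6931 × 1.039511 = 206.5437
Market C$203.68 < fair 206.5437: forward underpriced → reverse cash-and-carry (short the stock, invest proceeds at r, pay the dividends, go long the forward).
Profit at T = |F_mkt − F*| = |203.68 − 206.5437| = C$2.86 per share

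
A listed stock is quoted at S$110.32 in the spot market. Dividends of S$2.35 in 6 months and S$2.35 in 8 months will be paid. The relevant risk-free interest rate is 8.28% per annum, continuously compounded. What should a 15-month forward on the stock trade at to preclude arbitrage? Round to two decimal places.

PV(dividends) I = 2.35·e^(−0.0828·6/12) + 2.35·e^(−0.0828·8/12)
I = 2.2547 + 2.2238 = 4.4785
F = (S − I)·e^(rT) = (110.32 − 4.4785) · e^(0.0828·15/12)
= 105.8415 · e^0.103500 = 105.8415 × 1.109046 = S$117.38

S$117.38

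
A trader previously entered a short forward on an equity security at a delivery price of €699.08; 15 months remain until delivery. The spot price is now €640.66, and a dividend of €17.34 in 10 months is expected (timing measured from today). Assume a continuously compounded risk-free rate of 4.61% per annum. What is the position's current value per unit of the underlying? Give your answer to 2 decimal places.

PV(remaining dividends) I = 17.34·e^(−0.0461·10/12) = 16.6865
Current forward F = (S − I)·e^(rT) = (640.66 − 16.6865)·e^(0.0461·15/12) = 623.9735 × 1.059318 = 660.9864
Value (long) = (F − K)·e^(−rT) = (660.9864 − 699.08) × 0.944004 = -35.9605
Short position value = −(long value) = €35.96

€35.96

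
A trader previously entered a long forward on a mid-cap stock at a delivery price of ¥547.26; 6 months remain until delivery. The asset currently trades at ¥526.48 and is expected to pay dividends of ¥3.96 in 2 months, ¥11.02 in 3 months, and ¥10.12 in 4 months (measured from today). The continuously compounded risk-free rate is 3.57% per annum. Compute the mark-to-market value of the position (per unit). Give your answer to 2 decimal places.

PV(remaining dividends) I = 3.96·e^(−0.0357·2/12) + 11.02·e^(−0.0357·3/12) + 10.12·e^(−0.0357·4/12) = 24.8589
Current forward F = (S − I)·e^(rT) = (526.48 − 24.8589)·e^(0.0357·6/12) = 501.6211 × 1.018010 = 510.6553
Value (long) = (F − K)·e^(−rT) = (510.6553 − 547.26) × 0.982308 = -35.9571
Value = -¥35.96

-¥35.96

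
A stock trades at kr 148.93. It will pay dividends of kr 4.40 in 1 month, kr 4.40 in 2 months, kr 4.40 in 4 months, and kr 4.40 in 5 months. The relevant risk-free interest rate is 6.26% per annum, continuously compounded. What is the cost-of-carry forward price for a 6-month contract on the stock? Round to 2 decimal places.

PV(dividends) I = 4.40·e^(−0.0626·1/12) + 4.40·e^(−0.0626·2/12) + 4.40·e^(−0.0626·4/12) + 4.40·e^(−0.0626·5/12)
I = 4.3771 + 4.3543 + 4.3091 + 4.2867 = 17.3272
F = (S − I)·e^(rT) = (148.93 − 17.3272) · e^(0.0626·6/12)
= 131.6028 · e^0.031300 = 131.6028 × 1.031795 = kr 135.79

kr 135.79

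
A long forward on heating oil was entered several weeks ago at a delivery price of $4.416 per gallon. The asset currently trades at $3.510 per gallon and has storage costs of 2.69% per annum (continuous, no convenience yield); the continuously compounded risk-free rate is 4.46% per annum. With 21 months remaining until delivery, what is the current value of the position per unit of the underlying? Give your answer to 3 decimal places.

Current fair forward for the remaining 21 months: F = S·e^((r + u)·T), (r + u) = 0.0446 + 0.0269 = 0.0715
F = 3.510 · e^(0.0715 × 21/12) = 3.510 × 1.133290 = 3.9778
Value of long forward = (F − K)·e^(−rT) = (3.9778 − 4.416) · e^(−0.0446·21/12)
= -0.4382 × 0.924918 = -0.405

-$0.405 per gallon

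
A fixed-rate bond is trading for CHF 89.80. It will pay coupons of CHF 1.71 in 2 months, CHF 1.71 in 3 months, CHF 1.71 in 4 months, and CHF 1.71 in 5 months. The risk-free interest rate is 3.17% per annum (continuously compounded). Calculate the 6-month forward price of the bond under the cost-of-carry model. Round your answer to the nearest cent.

PV(coupons) I = 1.71·e^(−0.0317·2/12) + 1.71·e^(−0.0317·3/12) + 1.71·e^(−0.0317·4/12) + 1.71·e^(−0.0317·5/12)
I = 1.7010 + 1.6965 + 1.6920 + 1.6876 = 6.7771
F = (S − I)·e^(rT) = (89.80 − 6.7771) · e^(0.0317·6/12)
= 83.0229 · e^0.015850 = 83.0229 × 1.015976 = CHF 84.35

CHF 84.35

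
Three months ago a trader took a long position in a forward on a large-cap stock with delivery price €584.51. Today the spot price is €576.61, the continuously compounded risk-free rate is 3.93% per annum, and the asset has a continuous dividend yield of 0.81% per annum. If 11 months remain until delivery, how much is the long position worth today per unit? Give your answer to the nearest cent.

Current fair forward for the remaining 11 months: F = S·e^((r − q)·T), (r − q) = 0.0393 − 0.0081 = 0.0312
F = 576.61 · e^(0.0312 × 11/12) = 576.61 × 1.029013 = 593.3392
Value of long forward = (F − K)·e^(−rT) = (593.3392 − 584.51) · e^(−0.0393·11/12)
= 8.8292 × 0.964616 = 8.52

€8.52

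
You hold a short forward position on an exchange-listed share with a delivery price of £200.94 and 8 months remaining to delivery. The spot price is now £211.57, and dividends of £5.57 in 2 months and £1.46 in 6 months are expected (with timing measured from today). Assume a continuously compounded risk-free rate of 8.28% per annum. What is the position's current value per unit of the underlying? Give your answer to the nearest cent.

PV(remaining dividends) I = 5.57·e^(−0.0828·2/12) + 1.46·e^(−0.0828·6/12) = 6.8945
Current forward F = (S − I)·e^(rT) = (211.57 − 6.8945)·e^(0.0828·8/12) = 204.6755 × 1.056752 = 216.2912
Value (long) = (F − K)·e^(−rT) = (216.2912 − 200.94) × 0.946296 = 14.5268
Short position value = −(long value) = -£14.53

-£14.53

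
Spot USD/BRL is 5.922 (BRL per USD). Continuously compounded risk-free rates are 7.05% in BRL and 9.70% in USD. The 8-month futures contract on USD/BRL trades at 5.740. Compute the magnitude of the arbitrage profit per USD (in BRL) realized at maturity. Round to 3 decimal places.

Fair futures: F* = S·e^(carry·T), with carry = (r_BRL − r_USD) = 0.0705 − 0.0970 = -0.0265
F* = 5.922 · e^(-0.0265 × 8/12) = 5.922 · e^-0.017667 = 5.922 × 0.982488 = 5.8183
Market 5.740 < fair 5.8183: forward underpriced → reverse cash-and-carry (short spot, go long the forward).
At maturity, profit = |F_mkt − F*| = |5.740 − 5.8183| = 0.078 per USD (in BRL)

0.078 per USD (in BRL)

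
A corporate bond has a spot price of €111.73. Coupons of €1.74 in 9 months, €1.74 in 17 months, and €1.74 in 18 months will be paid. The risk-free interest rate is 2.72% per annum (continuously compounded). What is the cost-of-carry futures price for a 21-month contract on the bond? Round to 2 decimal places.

PV(coupons) I = 1.74·e^(−0.0272·9/12) + 1.74·e^(−0.0272·17/12) + 1.74·e^(−0.0272·18/12)
I = 1.7049 + 1.6742 + 1.6704 = 5.0495
F = (S − I)·e^(rT) = (111.73 − 5.0495) · e^(0.0272·21/12)
= 106.6805 · e^0.047600 = 106.6805 × 1.048751 = €111.88

€111.88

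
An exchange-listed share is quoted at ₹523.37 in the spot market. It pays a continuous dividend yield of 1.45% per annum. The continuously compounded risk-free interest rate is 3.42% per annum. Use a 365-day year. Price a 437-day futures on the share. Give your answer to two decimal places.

F = S·e^((r − q)T) = 523.37 · e^((0.0342 − 0.0145) × 437/365)
= 523.37 · e^0.023586 = 523.37 × 1.023866
F = ₹535.86

₹535.86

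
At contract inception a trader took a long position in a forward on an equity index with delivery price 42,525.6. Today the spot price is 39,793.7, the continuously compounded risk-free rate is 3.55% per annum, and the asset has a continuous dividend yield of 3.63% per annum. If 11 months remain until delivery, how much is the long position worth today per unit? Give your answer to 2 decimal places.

-2672.67

Current fair forward for the remaining 11 months: F = S·e^((r − q)·T), (r − q) = 0.0355 − 0.0363 = -0.0008
F = 39793.7 · e^(-0.0008 × 11/12) = 39793.7 × 0.99926694 = 39764.5288
Value of long forward = (F − K)·e^(−rT) = (39764.5288 − 42525.6) · e^(−0.0355·11/12)
= -2761.0712 × 0.96798212 = -2672.67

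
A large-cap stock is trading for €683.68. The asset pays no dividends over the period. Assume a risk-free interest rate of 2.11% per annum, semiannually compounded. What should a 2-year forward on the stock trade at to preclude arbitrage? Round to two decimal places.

F = S · (1+r/2)^(2T)
= 683.68 × 1.042873
F = €712.99

€712.99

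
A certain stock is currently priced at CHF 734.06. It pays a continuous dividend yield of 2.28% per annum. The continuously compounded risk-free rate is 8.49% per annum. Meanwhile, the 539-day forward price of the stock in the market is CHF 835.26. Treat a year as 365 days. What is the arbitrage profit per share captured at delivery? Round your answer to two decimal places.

Fair forward: F* = S·e^(carry·T), with carry = (r − q) = 0.0849 − 0.0228 = 0.0621
F* = 734.06 · e^(0.0621 × 539/365) = 734.06 · e^0.091704 = 734.06 × 1.096040 = CHF 804.5591
Market CHF 835.26 > fair CHF 804.5591: forward overpriced → cash-and-carry (buy spot, short the forward).
At maturity, profit = |F_mkt − F*| = |835.26 − 804.5591| = CHF 30.70 per share

CHF 30.70 per share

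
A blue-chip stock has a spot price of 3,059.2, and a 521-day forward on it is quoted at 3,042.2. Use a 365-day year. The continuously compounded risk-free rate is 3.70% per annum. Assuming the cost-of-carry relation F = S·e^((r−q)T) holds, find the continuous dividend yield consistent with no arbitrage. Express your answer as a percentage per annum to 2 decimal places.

From F = S·e^((r−q)T): (r − q) = ln(F/S)/T
ln(3042.2/3059.2) = ln(0.994443) = -0.005572
(r − q) = -0.005572 / (521/365) = -0.003904
q = r − ln(F/S)/T = 0.0370 + 0.003904 = 0.040904
q = 4.09%

4.09%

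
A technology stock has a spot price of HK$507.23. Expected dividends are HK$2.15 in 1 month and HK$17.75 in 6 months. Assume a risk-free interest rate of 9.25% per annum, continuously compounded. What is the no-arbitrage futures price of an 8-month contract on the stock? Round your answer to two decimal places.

PV(dividends) I = 2.15·e^(−0.0925·1/12) + 17.75·e^(−0.0925·6/12)
I = 2.1335 + 16.9478 = 19.0813
F = (S − I)·e^(rT) = (507.23 − 19.0813) · e^(0.0925·8/12)
= 488.1487 · e^0.061667 = 488.1487 × 1.063608 = HK$519.20

HK$519.20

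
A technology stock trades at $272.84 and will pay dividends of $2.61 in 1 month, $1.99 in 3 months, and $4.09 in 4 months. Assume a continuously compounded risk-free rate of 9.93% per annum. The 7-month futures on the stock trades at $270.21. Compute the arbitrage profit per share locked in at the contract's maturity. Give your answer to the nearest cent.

PV(dividends) I = 2.61·e^(−0.0993·1/12) + 1.99·e^(−0.0993·3/12) + 4.09·e^(−0.0993·4/12) = 8.4865
Fair futures F* = (S − I)·e^(rT) = (272.84 − 8.4865)·e^0.057925 = 264.3535 × 1.059636 = 280.1185
Market $270.21 < fair 280.1185: forward underpriced → reverse cash-and-carry (short the stock, invest proceeds at r, pay the dividends, go long the forward).
Profit at T = |F_mkt − F*| = |270.21 − 280.1185| = $9.91 per share

$9.91 per share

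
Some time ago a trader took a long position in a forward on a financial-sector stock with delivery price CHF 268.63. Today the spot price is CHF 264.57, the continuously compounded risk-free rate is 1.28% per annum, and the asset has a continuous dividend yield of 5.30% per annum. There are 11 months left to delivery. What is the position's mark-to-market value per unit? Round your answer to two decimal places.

-CHF 13.47

Current fair forward for the remaining 11 months: F = S·e^((r − q)·T), (r − q) = 0.0128 − 0.0530 = -0.0402
F = 264.57 · e^(-0.0402 × 11/12) = 264.57 × 0.963821 = 254.9981
Value of long forward = (F − K)·e^(−rT) = (254.9981 − 268.63) · e^(−0.0128·11/12)
= -13.6319 × 0.988335 = -13.47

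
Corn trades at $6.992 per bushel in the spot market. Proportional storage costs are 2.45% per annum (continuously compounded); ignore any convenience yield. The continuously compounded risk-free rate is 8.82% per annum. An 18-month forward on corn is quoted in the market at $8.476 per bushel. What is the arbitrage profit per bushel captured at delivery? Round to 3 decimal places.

Fair forward: F* = S·e^(carry·T), with carry = (r + u) = 0.0882 + 0.0245 = 0.1127
F* = 6.992 · e^(0.1127 × 18/12) = 6.992 · e^0.169050 = 6.992 × 1.184179 = $8.2798
Market $8.476 > fair $8.2798: forward overpriced → cash-and-carry (buy spot, short the forward).
At maturity, profit = |F_mkt − F*| = |8.476 − 8.2798| = $0.196 per bushel

$0.196 per bushel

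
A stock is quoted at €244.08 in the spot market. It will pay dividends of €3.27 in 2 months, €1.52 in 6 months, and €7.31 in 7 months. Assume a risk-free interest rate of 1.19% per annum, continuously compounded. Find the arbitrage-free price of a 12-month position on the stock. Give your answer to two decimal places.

€234.82

PV(dividends) I = 3.27·e^(−0.0119·2/12) + 1.52·e^(−0.0119·6/12) + 7.31·e^(−0.0119·7/12)
I = 3.2635 + 1.5110 + 7.2594 = 12.0339
F = (S − I)·e^(rT) = (244.08 − 12.0339) · e^(0.0119·12/12)
= 232.0461 · e^0.011900 = 232.0461 × 1.011971 = €234.82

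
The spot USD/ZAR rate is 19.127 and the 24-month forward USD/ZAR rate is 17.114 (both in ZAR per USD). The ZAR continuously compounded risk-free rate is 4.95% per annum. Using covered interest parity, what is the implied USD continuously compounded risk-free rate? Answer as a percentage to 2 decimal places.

10.51%

F = S·e^((r_ZAR − r_USD)T) ⇒ r_USD = r_ZAR − ln(F/S)/T
ln(17.114/19.127) = -0.111204; /(24/12) = -0.055602
r_USD = 0.0495 + 0.055602 = 0.105102
r_USD = 10.51%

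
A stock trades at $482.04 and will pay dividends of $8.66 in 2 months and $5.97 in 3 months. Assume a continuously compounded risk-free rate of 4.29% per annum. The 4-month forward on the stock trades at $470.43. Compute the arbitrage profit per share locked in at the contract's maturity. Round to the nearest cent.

PV(dividends) I = 8.66·e^(−0.0429·2/12) + 5.97·e^(−0.0429·3/12) = 14.5046
Fair forward F* = (S − I)·e^(rT) = (482.04 − 14.5046)·e^0.014300 = 467.5354 × 1.014403 = 474.2693
Market $470.43 < fair 474.2693: forward underpriced → reverse cash-and-carry (short the stock, invest proceeds at r, pay the dividends, go long the forward).
Profit at T = |F_mkt − F*| = |470.43 − 474.2693| = $3.84 per share

$3.84 per share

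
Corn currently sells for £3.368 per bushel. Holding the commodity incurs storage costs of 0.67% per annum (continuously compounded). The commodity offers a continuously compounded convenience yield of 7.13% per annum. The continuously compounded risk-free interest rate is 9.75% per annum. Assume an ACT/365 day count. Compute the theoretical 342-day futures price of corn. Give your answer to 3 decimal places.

£3.473 per bushel

Net carry = r + u − y = 0.0975 + 0.0067 − 0.0713 = 0.0329
F = S·e^((r+u−y)T) = 3.368 · e^(0.0329 × 342/365) = 3.368 · e^0.030827
= 3.368 × 1.031307 = £3.473 per bushel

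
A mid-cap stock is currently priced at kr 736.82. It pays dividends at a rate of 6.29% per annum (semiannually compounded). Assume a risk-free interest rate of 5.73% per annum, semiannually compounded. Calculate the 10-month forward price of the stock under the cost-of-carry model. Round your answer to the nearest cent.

F = S · (1+r/2)^(2T) / (1+q/2)^(2T)
= 736.82 × 1.048205 / 1.052964 = 736.82 × 0.995480
F = kr 733.49

kr 733.49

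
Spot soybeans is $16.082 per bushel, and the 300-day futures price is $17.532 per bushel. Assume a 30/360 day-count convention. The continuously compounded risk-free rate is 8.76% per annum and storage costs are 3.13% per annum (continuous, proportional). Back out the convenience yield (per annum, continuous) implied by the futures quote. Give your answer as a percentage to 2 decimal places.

F = S·e^((r+u−y)T) ⇒ (r+u−y) = ln(F/S)/T
ln(17.532/16.082) = 0.086327; /T ⇒ 0.103592
y = r + u − ln(F/S)/T = 0.0876 + 0.0313 − 0.103592 = 0.015308
y = 1.53%

1.53%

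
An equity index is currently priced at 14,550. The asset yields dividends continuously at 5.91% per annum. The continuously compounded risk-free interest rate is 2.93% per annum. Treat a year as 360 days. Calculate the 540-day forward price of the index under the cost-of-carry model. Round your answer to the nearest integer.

13,914

F = S·e^((r − q)T) = 14550 · e^((0.0293 − 0.0591) × 540/360)
= 14550 · e^-0.044700 = 14550 × 0.956284
F = 13,914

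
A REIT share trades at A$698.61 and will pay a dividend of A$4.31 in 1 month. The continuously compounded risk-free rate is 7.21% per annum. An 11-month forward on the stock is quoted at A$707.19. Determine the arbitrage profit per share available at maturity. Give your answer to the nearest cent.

A$34.58 per share

PV(dividends) I = 4.31·e^(−0.0721·1/12) = 4.2842
Fair forward F* = (S − I)·e^(rT) = (698.61 − 4.2842)·e^0.066092 = 694.3258 × 1.068325 = 741.7656
Market A$707.19 < fair 741.7656: forward underpriced → reverse cash-and-carry (short the stock, invest proceeds at r, pay the dividends, go long the forward).
Profit at T = |F_mkt − F*| = |707.19 − 741.7656| = A$34.58 per share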